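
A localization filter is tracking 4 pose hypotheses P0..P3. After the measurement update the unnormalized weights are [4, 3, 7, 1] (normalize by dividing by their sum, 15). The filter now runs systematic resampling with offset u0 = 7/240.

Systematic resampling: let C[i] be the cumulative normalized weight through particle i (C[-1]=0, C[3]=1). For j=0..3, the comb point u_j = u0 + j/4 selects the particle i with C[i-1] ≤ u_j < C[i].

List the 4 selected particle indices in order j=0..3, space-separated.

C = [4/15, 7/15, 14/15, 1]
j=0: u_0=7/240 ∈ [0, 4/15) → index 0
j=1: u_1=67/240 ∈ [4/15, 7/15) → index 1
j=2: u_2=127/240 ∈ [7/15, 14/15) → index 2
j=3: u_3=187/240 ∈ [7/15, 14/15) → index 2

0 1 2 2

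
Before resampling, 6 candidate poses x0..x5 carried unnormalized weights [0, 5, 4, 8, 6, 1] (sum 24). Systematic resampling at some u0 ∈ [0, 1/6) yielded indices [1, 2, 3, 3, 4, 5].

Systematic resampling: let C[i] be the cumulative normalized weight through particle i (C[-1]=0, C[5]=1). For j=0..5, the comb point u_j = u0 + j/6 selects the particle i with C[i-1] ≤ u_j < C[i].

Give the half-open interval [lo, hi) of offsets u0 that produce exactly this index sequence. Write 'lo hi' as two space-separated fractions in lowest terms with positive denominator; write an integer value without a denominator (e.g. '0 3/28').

1/8 1/6

C = [0, 5/24, 3/8, 17/24, 23/24, 1]
j=0 picked index 1: u0 ∈ [0, 5/24)
j=1 picked index 2: u0 ∈ [1/24, 5/24)
j=2 picked index 3: u0 ∈ [1/24, 3/8)
j=3 picked index 3: u0 ∈ [-1/8, 5/24)
j=4 picked index 4: u0 ∈ [1/24, 7/24)
j=5 picked index 5: u0 ∈ [1/8, 1/6)
intersection: [1/8, 1/6)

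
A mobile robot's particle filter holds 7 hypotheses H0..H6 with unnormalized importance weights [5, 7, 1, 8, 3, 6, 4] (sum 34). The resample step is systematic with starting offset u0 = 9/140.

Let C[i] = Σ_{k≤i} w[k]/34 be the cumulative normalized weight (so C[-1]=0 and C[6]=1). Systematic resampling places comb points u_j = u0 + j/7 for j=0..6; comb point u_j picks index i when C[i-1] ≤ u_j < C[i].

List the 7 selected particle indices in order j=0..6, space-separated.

0 1 1 3 4 5 6

C = [5/34, 6/17, 13/34, 21/34, 12/17, 15/17, 1]
j=0: u_0=9/140 ∈ [0, 5/34) → index 0
j=1: u_1=29/140 ∈ [5/34, 6/17) → index 1
j=2: u_2=7/20 ∈ [5/34, 6/17) → index 1
j=3: u_3=69/140 ∈ [13/34, 21/34) → index 3
j=4: u_4=89/140 ∈ [21/34, 12/17) → index 4
j=5: u_5=109/140 ∈ [12/17, 15/17) → index 5
j=6: u_6=129/140 ∈ [15/17, 1) → index 6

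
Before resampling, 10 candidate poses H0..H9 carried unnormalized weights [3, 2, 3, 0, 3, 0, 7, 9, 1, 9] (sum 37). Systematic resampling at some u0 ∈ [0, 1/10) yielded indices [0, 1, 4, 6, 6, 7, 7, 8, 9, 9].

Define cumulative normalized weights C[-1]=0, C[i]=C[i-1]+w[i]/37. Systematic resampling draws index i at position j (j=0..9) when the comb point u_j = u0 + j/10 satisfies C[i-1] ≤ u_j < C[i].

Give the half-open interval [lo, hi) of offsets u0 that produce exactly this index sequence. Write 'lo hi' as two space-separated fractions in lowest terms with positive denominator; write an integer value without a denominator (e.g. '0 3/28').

11/370 13/370

C = [3/37, 5/37, 8/37, 8/37, 11/37, 11/37, 18/37, 27/37, 28/37, 1]
j=0 picked index 0: u0 ∈ [0, 3/37)
j=1 picked index 1: u0 ∈ [-7/370, 13/370)
j=2 picked index 4: u0 ∈ [3/185, 18/185)
j=3 picked index 6: u0 ∈ [-1/370, 69/370)
j=4 picked index 6: u0 ∈ [-19/185, 16/185)
j=5 picked index 7: u0 ∈ [-1/74, 17/74)
j=6 picked index 7: u0 ∈ [-21/185, 24/185)
j=7 picked index 8: u0 ∈ [11/370, 21/370)
j=8 picked index 9: u0 ∈ [-8/185, 1/5)
j=9 picked index 9: u0 ∈ [-53/370, 1/10)
intersection: [11/370, 13/370)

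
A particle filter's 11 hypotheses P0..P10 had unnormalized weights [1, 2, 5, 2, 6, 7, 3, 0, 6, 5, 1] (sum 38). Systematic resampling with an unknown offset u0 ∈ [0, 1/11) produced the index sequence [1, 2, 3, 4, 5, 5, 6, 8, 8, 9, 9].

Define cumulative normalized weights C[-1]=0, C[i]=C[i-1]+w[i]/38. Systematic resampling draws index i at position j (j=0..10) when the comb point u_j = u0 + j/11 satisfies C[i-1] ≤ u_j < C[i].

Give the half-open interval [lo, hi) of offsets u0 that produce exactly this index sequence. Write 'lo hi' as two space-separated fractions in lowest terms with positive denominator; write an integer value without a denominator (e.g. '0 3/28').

C = [1/38, 3/38, 4/19, 5/19, 8/19, 23/38, 13/19, 13/19, 16/19, 37/38, 1]
j=0 picked index 1: u0 ∈ [1/38, 3/38)
j=1 picked index 2: u0 ∈ [-5/418, 25/209)
j=2 picked index 3: u0 ∈ [6/209, 17/209)
j=3 picked index 4: u0 ∈ [-2/209, 31/209)
j=4 picked index 5: u0 ∈ [12/209, 101/418)
j=5 picked index 5: u0 ∈ [-7/209, 63/418)
j=6 picked index 6: u0 ∈ [25/418, 29/209)
j=7 picked index 8: u0 ∈ [10/209, 43/209)
j=8 picked index 8: u0 ∈ [-9/209, 24/209)
j=9 picked index 9: u0 ∈ [5/209, 65/418)
j=10 picked index 9: u0 ∈ [-14/209, 27/418)
intersection: [25/418, 27/418)

25/418 27/418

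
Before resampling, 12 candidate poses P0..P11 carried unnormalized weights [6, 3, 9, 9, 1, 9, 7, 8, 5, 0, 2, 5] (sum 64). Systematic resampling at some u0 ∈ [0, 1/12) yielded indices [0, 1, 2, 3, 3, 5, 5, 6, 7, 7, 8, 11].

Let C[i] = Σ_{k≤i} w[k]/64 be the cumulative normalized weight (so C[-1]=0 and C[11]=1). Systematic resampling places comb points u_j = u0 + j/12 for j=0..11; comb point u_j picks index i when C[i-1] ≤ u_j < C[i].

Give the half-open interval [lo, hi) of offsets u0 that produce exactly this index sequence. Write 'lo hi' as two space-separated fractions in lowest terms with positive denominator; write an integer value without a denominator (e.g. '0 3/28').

C = [3/32, 9/64, 9/32, 27/64, 7/16, 37/64, 11/16, 13/16, 57/64, 57/64, 59/64, 1]
j=0 picked index 0: u0 ∈ [0, 3/32)
j=1 picked index 1: u0 ∈ [1/96, 11/192)
j=2 picked index 2: u0 ∈ [-5/192, 11/96)
j=3 picked index 3: u0 ∈ [1/32, 11/64)
j=4 picked index 3: u0 ∈ [-5/96, 17/192)
j=5 picked index 5: u0 ∈ [1/48, 31/192)
j=6 picked index 5: u0 ∈ [-1/16, 5/64)
j=7 picked index 6: u0 ∈ [-1/192, 5/48)
j=8 picked index 7: u0 ∈ [1/48, 7/48)
j=9 picked index 7: u0 ∈ [-1/16, 1/16)
j=10 picked index 8: u0 ∈ [-1/48, 11/192)
j=11 picked index 11: u0 ∈ [1/192, 1/12)
intersection: [1/32, 11/192)

1/32 11/192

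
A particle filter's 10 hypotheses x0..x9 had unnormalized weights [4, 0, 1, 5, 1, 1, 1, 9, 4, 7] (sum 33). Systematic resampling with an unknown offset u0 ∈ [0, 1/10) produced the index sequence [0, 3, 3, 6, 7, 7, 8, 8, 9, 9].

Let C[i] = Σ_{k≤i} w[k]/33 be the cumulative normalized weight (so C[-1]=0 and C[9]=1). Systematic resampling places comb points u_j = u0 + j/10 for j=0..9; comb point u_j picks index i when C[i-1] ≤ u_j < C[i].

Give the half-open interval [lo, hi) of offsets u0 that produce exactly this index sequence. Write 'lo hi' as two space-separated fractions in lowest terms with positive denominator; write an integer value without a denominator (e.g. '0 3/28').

1/15 29/330

C = [4/33, 4/33, 5/33, 10/33, 1/3, 4/11, 13/33, 2/3, 26/33, 1]
j=0 picked index 0: u0 ∈ [0, 4/33)
j=1 picked index 3: u0 ∈ [17/330, 67/330)
j=2 picked index 3: u0 ∈ [-8/165, 17/165)
j=3 picked index 6: u0 ∈ [7/110, 31/330)
j=4 picked index 7: u0 ∈ [-1/165, 4/15)
j=5 picked index 7: u0 ∈ [-7/66, 1/6)
j=6 picked index 8: u0 ∈ [1/15, 31/165)
j=7 picked index 8: u0 ∈ [-1/30, 29/330)
j=8 picked index 9: u0 ∈ [-2/165, 1/5)
j=9 picked index 9: u0 ∈ [-37/330, 1/10)
intersection: [1/15, 29/330)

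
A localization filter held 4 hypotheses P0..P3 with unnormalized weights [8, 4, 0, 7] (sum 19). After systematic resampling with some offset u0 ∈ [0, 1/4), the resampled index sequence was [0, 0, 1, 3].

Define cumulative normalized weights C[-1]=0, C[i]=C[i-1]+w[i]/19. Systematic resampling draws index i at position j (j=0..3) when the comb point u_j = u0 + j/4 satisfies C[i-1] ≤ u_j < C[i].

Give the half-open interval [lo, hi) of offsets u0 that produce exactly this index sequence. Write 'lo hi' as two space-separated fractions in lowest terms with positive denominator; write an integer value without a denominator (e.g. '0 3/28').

C = [8/19, 12/19, 12/19, 1]
j=0 picked index 0: u0 ∈ [0, 8/19)
j=1 picked index 0: u0 ∈ [-1/4, 13/76)
j=2 picked index 1: u0 ∈ [-3/38, 5/38)
j=3 picked index 3: u0 ∈ [-9/76, 1/4)
intersection: [0, 5/38)

0 5/38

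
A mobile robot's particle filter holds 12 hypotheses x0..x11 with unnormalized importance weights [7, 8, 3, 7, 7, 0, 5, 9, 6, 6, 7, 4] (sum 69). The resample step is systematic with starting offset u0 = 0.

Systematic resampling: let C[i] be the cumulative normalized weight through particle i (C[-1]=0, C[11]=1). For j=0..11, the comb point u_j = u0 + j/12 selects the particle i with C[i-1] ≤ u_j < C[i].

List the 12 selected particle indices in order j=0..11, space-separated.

C = [7/69, 5/23, 6/23, 25/69, 32/69, 32/69, 37/69, 2/3, 52/69, 58/69, 65/69, 1]
j=0: u_0=0 ∈ [0, 7/69) → index 0
j=1: u_1=1/12 ∈ [0, 7/69) → index 0
j=2: u_2=1/6 ∈ [7/69, 5/23) → index 1
j=3: u_3=1/4 ∈ [5/23, 6/23) → index 2
j=4: u_4=1/3 ∈ [6/23, 25/69) → index 3
j=5: u_5=5/12 ∈ [25/69, 32/69) → index 4
j=6: u_6=1/2 ∈ [32/69, 37/69) → index 6
j=7: u_7=7/12 ∈ [37/69, 2/3) → index 7
j=8: u_8=2/3 ∈ [2/3, 52/69) → index 8
j=9: u_9=3/4 ∈ [2/3, 52/69) → index 8
j=10: u_10=5/6 ∈ [52/69, 58/69) → index 9
j=11: u_11=11/12 ∈ [58/69, 65/69) → index 10

0 0 1 2 3 4 6 7 8 8 9 10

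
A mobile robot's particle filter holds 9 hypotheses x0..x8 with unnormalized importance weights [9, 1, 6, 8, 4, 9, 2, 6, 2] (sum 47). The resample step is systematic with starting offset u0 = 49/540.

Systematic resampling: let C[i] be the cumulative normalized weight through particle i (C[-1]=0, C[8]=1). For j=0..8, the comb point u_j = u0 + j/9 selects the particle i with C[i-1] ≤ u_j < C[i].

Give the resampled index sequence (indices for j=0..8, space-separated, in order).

0 1 2 3 4 5 5 7 8

C = [9/47, 10/47, 16/47, 24/47, 28/47, 37/47, 39/47, 45/47, 1]
j=0: u_0=49/540 ∈ [0, 9/47) → index 0
j=1: u_1=109/540 ∈ [9/47, 10/47) → index 1
j=2: u_2=169/540 ∈ [10/47, 16/47) → index 2
j=3: u_3=229/540 ∈ [16/47, 24/47) → index 3
j=4: u_4=289/540 ∈ [24/47, 28/47) → index 4
j=5: u_5=349/540 ∈ [28/47, 37/47) → index 5
j=6: u_6=409/540 ∈ [28/47, 37/47) → index 5
j=7: u_7=469/540 ∈ [39/47, 45/47) → index 7
j=8: u_8=529/540 ∈ [45/47, 1) → index 8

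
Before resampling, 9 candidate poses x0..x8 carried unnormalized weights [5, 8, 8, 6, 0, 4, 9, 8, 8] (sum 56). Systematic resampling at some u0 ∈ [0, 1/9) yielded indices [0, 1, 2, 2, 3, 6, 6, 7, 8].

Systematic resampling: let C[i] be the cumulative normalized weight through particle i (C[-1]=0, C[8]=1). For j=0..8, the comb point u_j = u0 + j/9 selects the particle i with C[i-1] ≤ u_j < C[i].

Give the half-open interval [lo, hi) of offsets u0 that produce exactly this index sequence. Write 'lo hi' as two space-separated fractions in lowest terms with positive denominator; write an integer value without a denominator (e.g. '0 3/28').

C = [5/56, 13/56, 3/8, 27/56, 27/56, 31/56, 5/7, 6/7, 1]
j=0 picked index 0: u0 ∈ [0, 5/56)
j=1 picked index 1: u0 ∈ [-11/504, 61/504)
j=2 picked index 2: u0 ∈ [5/504, 11/72)
j=3 picked index 2: u0 ∈ [-17/168, 1/24)
j=4 picked index 3: u0 ∈ [-5/72, 19/504)
j=5 picked index 6: u0 ∈ [-1/504, 10/63)
j=6 picked index 6: u0 ∈ [-19/168, 1/21)
j=7 picked index 7: u0 ∈ [-4/63, 5/63)
j=8 picked index 8: u0 ∈ [-2/63, 1/9)
intersection: [5/504, 19/504)

5/504 19/504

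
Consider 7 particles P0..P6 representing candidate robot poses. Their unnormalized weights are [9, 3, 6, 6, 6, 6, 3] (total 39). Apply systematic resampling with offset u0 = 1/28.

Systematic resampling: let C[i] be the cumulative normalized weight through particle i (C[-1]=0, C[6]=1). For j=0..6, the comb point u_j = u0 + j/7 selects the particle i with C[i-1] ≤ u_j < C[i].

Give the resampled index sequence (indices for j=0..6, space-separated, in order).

0 0 2 3 3 4 5

C = [3/13, 4/13, 6/13, 8/13, 10/13, 12/13, 1]
j=0: u_0=1/28 ∈ [0, 3/13) → index 0
j=1: u_1=5/28 ∈ [0, 3/13) → index 0
j=2: u_2=9/28 ∈ [4/13, 6/13) → index 2
j=3: u_3=13/28 ∈ [6/13, 8/13) → index 3
j=4: u_4=17/28 ∈ [6/13, 8/13) → index 3
j=5: u_5=3/4 ∈ [8/13, 10/13) → index 4
j=6: u_6=25/28 ∈ [10/13, 12/13) → index 5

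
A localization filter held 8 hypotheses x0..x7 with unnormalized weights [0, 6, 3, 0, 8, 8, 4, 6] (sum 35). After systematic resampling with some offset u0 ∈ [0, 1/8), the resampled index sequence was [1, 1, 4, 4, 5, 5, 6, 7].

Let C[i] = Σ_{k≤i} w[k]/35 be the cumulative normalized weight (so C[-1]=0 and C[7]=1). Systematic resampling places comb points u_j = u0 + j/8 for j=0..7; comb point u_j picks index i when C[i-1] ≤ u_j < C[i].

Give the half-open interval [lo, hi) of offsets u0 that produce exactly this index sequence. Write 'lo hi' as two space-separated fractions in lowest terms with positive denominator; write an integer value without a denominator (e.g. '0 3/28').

1/140 13/280

C = [0, 6/35, 9/35, 9/35, 17/35, 5/7, 29/35, 1]
j=0 picked index 1: u0 ∈ [0, 6/35)
j=1 picked index 1: u0 ∈ [-1/8, 13/280)
j=2 picked index 4: u0 ∈ [1/140, 33/140)
j=3 picked index 4: u0 ∈ [-33/280, 31/280)
j=4 picked index 5: u0 ∈ [-1/70, 3/14)
j=5 picked index 5: u0 ∈ [-39/280, 5/56)
j=6 picked index 6: u0 ∈ [-1/28, 11/140)
j=7 picked index 7: u0 ∈ [-13/280, 1/8)
intersection: [1/140, 13/280)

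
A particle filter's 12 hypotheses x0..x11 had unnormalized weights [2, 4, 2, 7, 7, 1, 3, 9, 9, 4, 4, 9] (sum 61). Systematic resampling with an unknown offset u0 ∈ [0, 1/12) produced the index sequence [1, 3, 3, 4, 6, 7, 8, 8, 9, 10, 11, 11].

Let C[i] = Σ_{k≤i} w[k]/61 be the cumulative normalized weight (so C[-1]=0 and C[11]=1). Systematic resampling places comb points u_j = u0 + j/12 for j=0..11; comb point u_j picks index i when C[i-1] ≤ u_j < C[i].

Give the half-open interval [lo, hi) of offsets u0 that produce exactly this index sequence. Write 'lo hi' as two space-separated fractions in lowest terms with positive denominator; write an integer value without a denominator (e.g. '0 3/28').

9/122 29/366

C = [2/61, 6/61, 8/61, 15/61, 22/61, 23/61, 26/61, 35/61, 44/61, 48/61, 52/61, 1]
j=0 picked index 1: u0 ∈ [2/61, 6/61)
j=1 picked index 3: u0 ∈ [35/732, 119/732)
j=2 picked index 3: u0 ∈ [-13/366, 29/366)
j=3 picked index 4: u0 ∈ [-1/244, 27/244)
j=4 picked index 6: u0 ∈ [8/183, 17/183)
j=5 picked index 7: u0 ∈ [7/732, 115/732)
j=6 picked index 8: u0 ∈ [9/122, 27/122)
j=7 picked index 8: u0 ∈ [-7/732, 101/732)
j=8 picked index 9: u0 ∈ [10/183, 22/183)
j=9 picked index 10: u0 ∈ [9/244, 25/244)
j=10 picked index 11: u0 ∈ [7/366, 1/6)
j=11 picked index 11: u0 ∈ [-47/732, 1/12)
intersection: [9/122, 29/366)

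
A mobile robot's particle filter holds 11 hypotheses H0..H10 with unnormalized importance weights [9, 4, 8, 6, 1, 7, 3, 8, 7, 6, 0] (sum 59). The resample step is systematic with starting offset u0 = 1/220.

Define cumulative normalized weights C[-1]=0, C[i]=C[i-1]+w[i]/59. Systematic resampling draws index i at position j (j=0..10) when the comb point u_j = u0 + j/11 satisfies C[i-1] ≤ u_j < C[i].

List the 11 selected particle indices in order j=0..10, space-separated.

0 0 1 2 3 4 5 6 7 8 9

C = [9/59, 13/59, 21/59, 27/59, 28/59, 35/59, 38/59, 46/59, 53/59, 1, 1]
j=0: u_0=1/220 ∈ [0, 9/59) → index 0
j=1: u_1=21/220 ∈ [0, 9/59) → index 0
j=2: u_2=41/220 ∈ [9/59, 13/59) → index 1
j=3: u_3=61/220 ∈ [13/59, 21/59) → index 2
j=4: u_4=81/220 ∈ [21/59, 27/59) → index 3
j=5: u_5=101/220 ∈ [27/59, 28/59) → index 4
j=6: u_6=11/20 ∈ [28/59, 35/59) → index 5
j=7: u_7=141/220 ∈ [35/59, 38/59) → index 6
j=8: u_8=161/220 ∈ [38/59, 46/59) → index 7
j=9: u_9=181/220 ∈ [46/59, 53/59) → index 8
j=10: u_10=201/220 ∈ [53/59, 1) → index 9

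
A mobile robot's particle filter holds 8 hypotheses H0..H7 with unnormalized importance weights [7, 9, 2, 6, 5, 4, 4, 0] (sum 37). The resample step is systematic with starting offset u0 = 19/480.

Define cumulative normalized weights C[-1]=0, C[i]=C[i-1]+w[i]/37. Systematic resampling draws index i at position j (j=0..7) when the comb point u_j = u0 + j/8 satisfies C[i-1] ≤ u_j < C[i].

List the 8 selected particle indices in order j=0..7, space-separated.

0 0 1 1 3 4 5 6

C = [7/37, 16/37, 18/37, 24/37, 29/37, 33/37, 1, 1]
j=0: u_0=19/480 ∈ [0, 7/37) → index 0
j=1: u_1=79/480 ∈ [0, 7/37) → index 0
j=2: u_2=139/480 ∈ [7/37, 16/37) → index 1
j=3: u_3=199/480 ∈ [7/37, 16/37) → index 1
j=4: u_4=259/480 ∈ [18/37, 24/37) → index 3
j=5: u_5=319/480 ∈ [24/37, 29/37) → index 4
j=6: u_6=379/480 ∈ [29/37, 33/37) → index 5
j=7: u_7=439/480 ∈ [33/37, 1) → index 6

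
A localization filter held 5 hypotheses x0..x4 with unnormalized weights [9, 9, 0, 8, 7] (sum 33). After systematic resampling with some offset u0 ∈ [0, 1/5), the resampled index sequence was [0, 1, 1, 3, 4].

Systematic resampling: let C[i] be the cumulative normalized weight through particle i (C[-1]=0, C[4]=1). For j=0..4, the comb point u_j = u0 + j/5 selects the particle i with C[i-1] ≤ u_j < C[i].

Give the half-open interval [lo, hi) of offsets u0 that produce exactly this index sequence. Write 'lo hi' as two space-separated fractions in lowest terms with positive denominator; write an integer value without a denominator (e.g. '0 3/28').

C = [3/11, 6/11, 6/11, 26/33, 1]
j=0 picked index 0: u0 ∈ [0, 3/11)
j=1 picked index 1: u0 ∈ [4/55, 19/55)
j=2 picked index 1: u0 ∈ [-7/55, 8/55)
j=3 picked index 3: u0 ∈ [-3/55, 31/165)
j=4 picked index 4: u0 ∈ [-2/165, 1/5)
intersection: [4/55, 8/55)

4/55 8/55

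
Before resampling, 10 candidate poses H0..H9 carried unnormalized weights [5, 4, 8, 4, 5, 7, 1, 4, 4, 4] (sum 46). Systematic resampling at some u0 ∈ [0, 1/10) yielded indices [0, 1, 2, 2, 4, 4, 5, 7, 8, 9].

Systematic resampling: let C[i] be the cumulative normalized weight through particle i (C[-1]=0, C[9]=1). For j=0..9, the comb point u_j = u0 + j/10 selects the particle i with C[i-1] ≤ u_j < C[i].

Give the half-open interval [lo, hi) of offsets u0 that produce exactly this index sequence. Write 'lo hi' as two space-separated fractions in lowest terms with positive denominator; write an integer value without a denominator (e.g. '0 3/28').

13/230 3/46

C = [5/46, 9/46, 17/46, 21/46, 13/23, 33/46, 17/23, 19/23, 21/23, 1]
j=0 picked index 0: u0 ∈ [0, 5/46)
j=1 picked index 1: u0 ∈ [1/115, 11/115)
j=2 picked index 2: u0 ∈ [-1/230, 39/230)
j=3 picked index 2: u0 ∈ [-12/115, 8/115)
j=4 picked index 4: u0 ∈ [13/230, 19/115)
j=5 picked index 4: u0 ∈ [-1/23, 3/46)
j=6 picked index 5: u0 ∈ [-4/115, 27/230)
j=7 picked index 7: u0 ∈ [9/230, 29/230)
j=8 picked index 8: u0 ∈ [3/115, 13/115)
j=9 picked index 9: u0 ∈ [3/230, 1/10)
intersection: [13/230, 3/46)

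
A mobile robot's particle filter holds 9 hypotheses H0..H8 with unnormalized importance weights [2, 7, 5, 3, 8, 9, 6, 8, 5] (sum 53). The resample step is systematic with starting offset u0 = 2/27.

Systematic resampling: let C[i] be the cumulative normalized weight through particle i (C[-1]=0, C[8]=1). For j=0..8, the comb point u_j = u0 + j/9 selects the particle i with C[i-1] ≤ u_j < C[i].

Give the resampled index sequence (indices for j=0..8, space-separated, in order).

C = [2/53, 9/53, 14/53, 17/53, 25/53, 34/53, 40/53, 48/53, 1]
j=0: u_0=2/27 ∈ [2/53, 9/53) → index 1
j=1: u_1=5/27 ∈ [9/53, 14/53) → index 2
j=2: u_2=8/27 ∈ [14/53, 17/53) → index 3
j=3: u_3=11/27 ∈ [17/53, 25/53) → index 4
j=4: u_4=14/27 ∈ [25/53, 34/53) → index 5
j=5: u_5=17/27 ∈ [25/53, 34/53) → index 5
j=6: u_6=20/27 ∈ [34/53, 40/53) → index 6
j=7: u_7=23/27 ∈ [40/53, 48/53) → index 7
j=8: u_8=26/27 ∈ [48/53, 1) → index 8

1 2 3 4 5 5 6 7 8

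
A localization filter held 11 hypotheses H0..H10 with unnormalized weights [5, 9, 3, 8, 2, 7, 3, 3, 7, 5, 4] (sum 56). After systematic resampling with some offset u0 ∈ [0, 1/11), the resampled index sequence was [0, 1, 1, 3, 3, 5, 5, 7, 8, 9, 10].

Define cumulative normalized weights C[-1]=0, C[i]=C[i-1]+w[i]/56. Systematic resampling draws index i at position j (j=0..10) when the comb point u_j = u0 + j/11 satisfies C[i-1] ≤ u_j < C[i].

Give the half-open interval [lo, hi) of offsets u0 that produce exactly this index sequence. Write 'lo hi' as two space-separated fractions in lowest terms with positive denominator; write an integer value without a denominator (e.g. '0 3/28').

19/616 19/308

C = [5/56, 1/4, 17/56, 25/56, 27/56, 17/28, 37/56, 5/7, 47/56, 13/14, 1]
j=0 picked index 0: u0 ∈ [0, 5/56)
j=1 picked index 1: u0 ∈ [-1/616, 7/44)
j=2 picked index 1: u0 ∈ [-57/616, 3/44)
j=3 picked index 3: u0 ∈ [19/616, 107/616)
j=4 picked index 3: u0 ∈ [-37/616, 51/616)
j=5 picked index 5: u0 ∈ [17/616, 47/308)
j=6 picked index 5: u0 ∈ [-39/616, 19/308)
j=7 picked index 7: u0 ∈ [15/616, 6/77)
j=8 picked index 8: u0 ∈ [-1/77, 69/616)
j=9 picked index 9: u0 ∈ [13/616, 17/154)
j=10 picked index 10: u0 ∈ [3/154, 1/11)
intersection: [19/616, 19/308)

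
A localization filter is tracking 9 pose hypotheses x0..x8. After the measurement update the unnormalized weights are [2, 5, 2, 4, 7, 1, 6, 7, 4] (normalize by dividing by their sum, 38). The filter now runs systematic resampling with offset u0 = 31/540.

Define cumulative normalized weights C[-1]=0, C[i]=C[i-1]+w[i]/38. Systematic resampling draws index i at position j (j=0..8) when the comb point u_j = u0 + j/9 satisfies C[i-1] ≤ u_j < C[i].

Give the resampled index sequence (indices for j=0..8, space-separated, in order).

1 1 3 4 4 6 7 7 8

C = [1/19, 7/38, 9/38, 13/38, 10/19, 21/38, 27/38, 17/19, 1]
j=0: u_0=31/540 ∈ [1/19, 7/38) → index 1
j=1: u_1=91/540 ∈ [1/19, 7/38) → index 1
j=2: u_2=151/540 ∈ [9/38, 13/38) → index 3
j=3: u_3=211/540 ∈ [13/38, 10/19) → index 4
j=4: u_4=271/540 ∈ [13/38, 10/19) → index 4
j=5: u_5=331/540 ∈ [21/38, 27/38) → index 6
j=6: u_6=391/540 ∈ [27/38, 17/19) → index 7
j=7: u_7=451/540 ∈ [27/38, 17/19) → index 7
j=8: u_8=511/540 ∈ [17/19, 1) → index 8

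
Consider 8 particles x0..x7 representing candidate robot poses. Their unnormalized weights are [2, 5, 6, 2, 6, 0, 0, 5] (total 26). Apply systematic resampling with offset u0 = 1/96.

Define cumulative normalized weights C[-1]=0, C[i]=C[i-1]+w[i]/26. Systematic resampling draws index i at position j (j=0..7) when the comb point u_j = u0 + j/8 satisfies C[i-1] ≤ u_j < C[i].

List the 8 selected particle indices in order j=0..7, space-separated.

0 1 1 2 3 4 4 7

C = [1/13, 7/26, 1/2, 15/26, 21/26, 21/26, 21/26, 1]
j=0: u_0=1/96 ∈ [0, 1/13) → index 0
j=1: u_1=13/96 ∈ [1/13, 7/26) → index 1
j=2: u_2=25/96 ∈ [1/13, 7/26) → index 1
j=3: u_3=37/96 ∈ [7/26, 1/2) → index 2
j=4: u_4=49/96 ∈ [1/2, 15/26) → index 3
j=5: u_5=61/96 ∈ [15/26, 21/26) → index 4
j=6: u_6=73/96 ∈ [15/26, 21/26) → index 4
j=7: u_7=85/96 ∈ [21/26, 1) → index 7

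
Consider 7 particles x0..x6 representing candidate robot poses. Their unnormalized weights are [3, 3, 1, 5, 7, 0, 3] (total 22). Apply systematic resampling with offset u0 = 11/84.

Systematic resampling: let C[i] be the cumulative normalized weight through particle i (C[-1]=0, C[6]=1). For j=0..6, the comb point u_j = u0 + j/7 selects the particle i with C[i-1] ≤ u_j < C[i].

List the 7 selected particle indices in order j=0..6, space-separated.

0 2 3 4 4 4 6

C = [3/22, 3/11, 7/22, 6/11, 19/22, 19/22, 1]
j=0: u_0=11/84 ∈ [0, 3/22) → index 0
j=1: u_1=23/84 ∈ [3/11, 7/22) → index 2
j=2: u_2=5/12 ∈ [7/22, 6/11) → index 3
j=3: u_3=47/84 ∈ [6/11, 19/22) → index 4
j=4: u_4=59/84 ∈ [6/11, 19/22) → index 4
j=5: u_5=71/84 ∈ [6/11, 19/22) → index 4
j=6: u_6=83/84 ∈ [19/22, 1) → index 6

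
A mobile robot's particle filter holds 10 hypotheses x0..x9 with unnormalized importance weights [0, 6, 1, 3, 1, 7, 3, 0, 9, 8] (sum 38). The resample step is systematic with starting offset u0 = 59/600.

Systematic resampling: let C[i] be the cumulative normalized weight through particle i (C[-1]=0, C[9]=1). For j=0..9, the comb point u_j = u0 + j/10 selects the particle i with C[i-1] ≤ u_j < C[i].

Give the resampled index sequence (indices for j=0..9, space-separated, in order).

1 3 5 5 6 8 8 9 9 9

C = [0, 3/19, 7/38, 5/19, 11/38, 9/19, 21/38, 21/38, 15/19, 1]
j=0: u_0=59/600 ∈ [0, 3/19) → index 1
j=1: u_1=119/600 ∈ [7/38, 5/19) → index 3
j=2: u_2=179/600 ∈ [11/38, 9/19) → index 5
j=3: u_3=239/600 ∈ [11/38, 9/19) → index 5
j=4: u_4=299/600 ∈ [9/19, 21/38) → index 6
j=5: u_5=359/600 ∈ [21/38, 15/19) → index 8
j=6: u_6=419/600 ∈ [21/38, 15/19) → index 8
j=7: u_7=479/600 ∈ [15/19, 1) → index 9
j=8: u_8=539/600 ∈ [15/19, 1) → index 9
j=9: u_9=599/600 ∈ [15/19, 1) → index 9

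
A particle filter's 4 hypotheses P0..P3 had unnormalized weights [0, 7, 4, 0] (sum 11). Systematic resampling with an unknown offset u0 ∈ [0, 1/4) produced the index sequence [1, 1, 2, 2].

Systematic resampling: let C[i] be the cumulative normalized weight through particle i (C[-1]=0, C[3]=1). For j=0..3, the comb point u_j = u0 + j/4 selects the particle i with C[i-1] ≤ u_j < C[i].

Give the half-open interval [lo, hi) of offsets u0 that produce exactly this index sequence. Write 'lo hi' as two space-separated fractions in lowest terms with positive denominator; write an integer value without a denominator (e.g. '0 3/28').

3/22 1/4

C = [0, 7/11, 1, 1]
j=0 picked index 1: u0 ∈ [0, 7/11)
j=1 picked index 1: u0 ∈ [-1/4, 17/44)
j=2 picked index 2: u0 ∈ [3/22, 1/2)
j=3 picked index 2: u0 ∈ [-5/44, 1/4)
intersection: [3/22, 1/4)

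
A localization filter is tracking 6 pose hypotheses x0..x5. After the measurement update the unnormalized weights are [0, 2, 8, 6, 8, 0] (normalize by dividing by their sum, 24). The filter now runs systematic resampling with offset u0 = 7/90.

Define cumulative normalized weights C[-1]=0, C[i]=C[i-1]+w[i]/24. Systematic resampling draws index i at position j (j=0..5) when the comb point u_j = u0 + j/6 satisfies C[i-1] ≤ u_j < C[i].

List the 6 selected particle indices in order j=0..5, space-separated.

1 2 2 3 4 4

C = [0, 1/12, 5/12, 2/3, 1, 1]
j=0: u_0=7/90 ∈ [0, 1/12) → index 1
j=1: u_1=11/45 ∈ [1/12, 5/12) → index 2
j=2: u_2=37/90 ∈ [1/12, 5/12) → index 2
j=3: u_3=26/45 ∈ [5/12, 2/3) → index 3
j=4: u_4=67/90 ∈ [2/3, 1) → index 4
j=5: u_5=41/45 ∈ [2/3, 1) → index 4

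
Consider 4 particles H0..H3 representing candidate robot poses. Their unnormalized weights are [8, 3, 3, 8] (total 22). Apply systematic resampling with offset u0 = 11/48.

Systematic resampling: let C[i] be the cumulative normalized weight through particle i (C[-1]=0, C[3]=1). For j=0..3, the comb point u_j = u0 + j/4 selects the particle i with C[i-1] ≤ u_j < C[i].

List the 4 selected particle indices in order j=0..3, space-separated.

C = [4/11, 1/2, 7/11, 1]
j=0: u_0=11/48 ∈ [0, 4/11) → index 0
j=1: u_1=23/48 ∈ [4/11, 1/2) → index 1
j=2: u_2=35/48 ∈ [7/11, 1) → index 3
j=3: u_3=47/48 ∈ [7/11, 1) → index 3

0 1 3 3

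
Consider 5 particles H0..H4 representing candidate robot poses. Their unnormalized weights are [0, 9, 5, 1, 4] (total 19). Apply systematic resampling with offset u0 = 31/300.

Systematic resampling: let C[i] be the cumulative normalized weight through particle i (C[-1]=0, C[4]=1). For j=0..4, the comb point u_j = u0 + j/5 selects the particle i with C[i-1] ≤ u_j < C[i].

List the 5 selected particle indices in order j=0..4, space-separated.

1 1 2 2 4

C = [0, 9/19, 14/19, 15/19, 1]
j=0: u_0=31/300 ∈ [0, 9/19) → index 1
j=1: u_1=91/300 ∈ [0, 9/19) → index 1
j=2: u_2=151/300 ∈ [9/19, 14/19) → index 2
j=3: u_3=211/300 ∈ [9/19, 14/19) → index 2
j=4: u_4=271/300 ∈ [15/19, 1) → index 4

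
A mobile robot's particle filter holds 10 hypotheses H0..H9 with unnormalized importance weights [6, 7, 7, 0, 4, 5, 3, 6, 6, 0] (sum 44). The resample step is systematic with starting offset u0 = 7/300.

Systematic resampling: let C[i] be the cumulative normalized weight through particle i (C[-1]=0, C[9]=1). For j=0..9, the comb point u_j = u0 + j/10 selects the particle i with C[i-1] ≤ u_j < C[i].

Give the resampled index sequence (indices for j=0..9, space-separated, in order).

0 0 1 2 2 4 5 6 7 8

C = [3/22, 13/44, 5/11, 5/11, 6/11, 29/44, 8/11, 19/22, 1, 1]
j=0: u_0=7/300 ∈ [0, 3/22) → index 0
j=1: u_1=37/300 ∈ [0, 3/22) → index 0
j=2: u_2=67/300 ∈ [3/22, 13/44) → index 1
j=3: u_3=97/300 ∈ [13/44, 5/11) → index 2
j=4: u_4=127/300 ∈ [13/44, 5/11) → index 2
j=5: u_5=157/300 ∈ [5/11, 6/11) → index 4
j=6: u_6=187/300 ∈ [6/11, 29/44) → index 5
j=7: u_7=217/300 ∈ [29/44, 8/11) → index 6
j=8: u_8=247/300 ∈ [8/11, 19/22) → index 7
j=9: u_9=277/300 ∈ [19/22, 1) → index 8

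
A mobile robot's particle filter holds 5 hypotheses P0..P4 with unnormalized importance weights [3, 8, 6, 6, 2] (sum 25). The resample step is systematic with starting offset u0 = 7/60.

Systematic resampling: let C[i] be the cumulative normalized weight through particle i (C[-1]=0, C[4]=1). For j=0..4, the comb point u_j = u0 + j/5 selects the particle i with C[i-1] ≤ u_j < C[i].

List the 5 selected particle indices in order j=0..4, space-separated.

0 1 2 3 3

C = [3/25, 11/25, 17/25, 23/25, 1]
j=0: u_0=7/60 ∈ [0, 3/25) → index 0
j=1: u_1=19/60 ∈ [3/25, 11/25) → index 1
j=2: u_2=31/60 ∈ [11/25, 17/25) → index 2
j=3: u_3=43/60 ∈ [17/25, 23/25) → index 3
j=4: u_4=11/12 ∈ [17/25, 23/25) → index 3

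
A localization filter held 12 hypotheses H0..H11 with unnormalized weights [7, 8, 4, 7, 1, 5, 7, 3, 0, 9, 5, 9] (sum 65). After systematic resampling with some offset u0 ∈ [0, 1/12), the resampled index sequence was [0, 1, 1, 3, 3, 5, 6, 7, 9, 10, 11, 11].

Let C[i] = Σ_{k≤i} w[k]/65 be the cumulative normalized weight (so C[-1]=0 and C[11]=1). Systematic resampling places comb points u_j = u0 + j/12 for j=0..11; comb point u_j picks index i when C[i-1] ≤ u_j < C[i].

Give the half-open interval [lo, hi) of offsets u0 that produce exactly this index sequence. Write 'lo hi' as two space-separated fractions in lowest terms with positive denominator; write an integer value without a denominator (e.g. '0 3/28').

C = [7/65, 3/13, 19/65, 2/5, 27/65, 32/65, 3/5, 42/65, 42/65, 51/65, 56/65, 1]
j=0 picked index 0: u0 ∈ [0, 7/65)
j=1 picked index 1: u0 ∈ [19/780, 23/156)
j=2 picked index 1: u0 ∈ [-23/390, 5/78)
j=3 picked index 3: u0 ∈ [11/260, 3/20)
j=4 picked index 3: u0 ∈ [-8/195, 1/15)
j=5 picked index 5: u0 ∈ [-1/780, 59/780)
j=6 picked index 6: u0 ∈ [-1/130, 1/10)
j=7 picked index 7: u0 ∈ [1/60, 49/780)
j=8 picked index 9: u0 ∈ [-4/195, 23/195)
j=9 picked index 10: u0 ∈ [9/260, 29/260)
j=10 picked index 11: u0 ∈ [11/390, 1/6)
j=11 picked index 11: u0 ∈ [-43/780, 1/12)
intersection: [11/260, 49/780)

11/260 49/780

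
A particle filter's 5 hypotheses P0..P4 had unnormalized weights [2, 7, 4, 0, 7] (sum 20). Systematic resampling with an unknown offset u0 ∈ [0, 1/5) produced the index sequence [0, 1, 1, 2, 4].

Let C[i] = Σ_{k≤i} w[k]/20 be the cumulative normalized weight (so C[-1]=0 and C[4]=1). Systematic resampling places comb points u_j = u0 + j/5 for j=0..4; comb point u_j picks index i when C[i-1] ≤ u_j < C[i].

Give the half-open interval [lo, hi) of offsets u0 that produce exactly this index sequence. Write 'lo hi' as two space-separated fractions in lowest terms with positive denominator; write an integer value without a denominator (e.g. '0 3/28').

0 1/20

C = [1/10, 9/20, 13/20, 13/20, 1]
j=0 picked index 0: u0 ∈ [0, 1/10)
j=1 picked index 1: u0 ∈ [-1/10, 1/4)
j=2 picked index 1: u0 ∈ [-3/10, 1/20)
j=3 picked index 2: u0 ∈ [-3/20, 1/20)
j=4 picked index 4: u0 ∈ [-3/20, 1/5)
intersection: [0, 1/20)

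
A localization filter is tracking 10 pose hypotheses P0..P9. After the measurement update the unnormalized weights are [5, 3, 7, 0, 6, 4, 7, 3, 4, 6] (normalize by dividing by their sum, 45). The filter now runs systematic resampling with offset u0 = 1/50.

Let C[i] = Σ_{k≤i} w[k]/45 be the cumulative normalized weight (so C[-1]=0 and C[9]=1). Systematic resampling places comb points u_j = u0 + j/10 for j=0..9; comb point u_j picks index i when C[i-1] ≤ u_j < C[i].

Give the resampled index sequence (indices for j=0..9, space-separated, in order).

0 1 2 2 4 5 6 7 8 9

C = [1/9, 8/45, 1/3, 1/3, 7/15, 5/9, 32/45, 7/9, 13/15, 1]
j=0: u_0=1/50 ∈ [0, 1/9) → index 0
j=1: u_1=3/25 ∈ [1/9, 8/45) → index 1
j=2: u_2=11/50 ∈ [8/45, 1/3) → index 2
j=3: u_3=8/25 ∈ [8/45, 1/3) → index 2
j=4: u_4=21/50 ∈ [1/3, 7/15) → index 4
j=5: u_5=13/25 ∈ [7/15, 5/9) → index 5
j=6: u_6=31/50 ∈ [5/9, 32/45) → index 6
j=7: u_7=18/25 ∈ [32/45, 7/9) → index 7
j=8: u_8=41/50 ∈ [7/9, 13/15) → index 8
j=9: u_9=23/25 ∈ [13/15, 1) → index 9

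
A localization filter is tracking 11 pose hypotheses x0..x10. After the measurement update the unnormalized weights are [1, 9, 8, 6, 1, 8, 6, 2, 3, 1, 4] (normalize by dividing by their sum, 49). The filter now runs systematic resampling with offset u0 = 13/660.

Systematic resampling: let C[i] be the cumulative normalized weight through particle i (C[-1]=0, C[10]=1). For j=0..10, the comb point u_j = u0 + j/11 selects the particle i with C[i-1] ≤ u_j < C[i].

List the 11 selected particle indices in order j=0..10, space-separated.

0 1 1 2 3 3 5 5 6 8 10

C = [1/49, 10/49, 18/49, 24/49, 25/49, 33/49, 39/49, 41/49, 44/49, 45/49, 1]
j=0: u_0=13/660 ∈ [0, 1/49) → index 0
j=1: u_1=73/660 ∈ [1/49, 10/49) → index 1
j=2: u_2=133/660 ∈ [1/49, 10/49) → index 1
j=3: u_3=193/660 ∈ [10/49, 18/49) → index 2
j=4: u_4=23/60 ∈ [18/49, 24/49) → index 3
j=5: u_5=313/660 ∈ [18/49, 24/49) → index 3
j=6: u_6=373/660 ∈ [25/49, 33/49) → index 5
j=7: u_7=433/660 ∈ [25/49, 33/49) → index 5
j=8: u_8=493/660 ∈ [33/49, 39/49) → index 6
j=9: u_9=553/660 ∈ [41/49, 44/49) → index 8
j=10: u_10=613/660 ∈ [45/49, 1) → index 10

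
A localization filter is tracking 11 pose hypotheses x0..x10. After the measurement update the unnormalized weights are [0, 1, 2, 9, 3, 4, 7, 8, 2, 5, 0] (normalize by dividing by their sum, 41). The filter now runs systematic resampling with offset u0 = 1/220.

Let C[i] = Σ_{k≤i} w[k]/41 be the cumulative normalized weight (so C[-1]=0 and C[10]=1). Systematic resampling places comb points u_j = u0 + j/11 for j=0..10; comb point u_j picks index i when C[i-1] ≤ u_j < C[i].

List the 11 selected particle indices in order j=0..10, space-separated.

1 3 3 3 5 5 6 7 7 7 9

C = [0, 1/41, 3/41, 12/41, 15/41, 19/41, 26/41, 34/41, 36/41, 1, 1]
j=0: u_0=1/220 ∈ [0, 1/41) → index 1
j=1: u_1=21/220 ∈ [3/41, 12/41) → index 3
j=2: u_2=41/220 ∈ [3/41, 12/41) → index 3
j=3: u_3=61/220 ∈ [3/41, 12/41) → index 3
j=4: u_4=81/220 ∈ [15/41, 19/41) → index 5
j=5: u_5=101/220 ∈ [15/41, 19/41) → index 5
j=6: u_6=11/20 ∈ [19/41, 26/41) → index 6
j=7: u_7=141/220 ∈ [26/41, 34/41) → index 7
j=8: u_8=161/220 ∈ [26/41, 34/41) → index 7
j=9: u_9=181/220 ∈ [26/41, 34/41) → index 7
j=10: u_10=201/220 ∈ [36/41, 1) → index 9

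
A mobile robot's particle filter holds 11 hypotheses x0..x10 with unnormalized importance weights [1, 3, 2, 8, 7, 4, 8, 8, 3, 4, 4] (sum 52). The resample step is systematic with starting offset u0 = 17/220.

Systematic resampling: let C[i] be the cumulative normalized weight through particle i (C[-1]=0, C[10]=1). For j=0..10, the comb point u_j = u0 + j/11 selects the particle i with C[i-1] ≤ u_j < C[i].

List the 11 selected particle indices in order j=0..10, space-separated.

C = [1/52, 1/13, 3/26, 7/26, 21/52, 25/52, 33/52, 41/52, 11/13, 12/13, 1]
j=0: u_0=17/220 ∈ [1/13, 3/26) → index 2
j=1: u_1=37/220 ∈ [3/26, 7/26) → index 3
j=2: u_2=57/220 ∈ [3/26, 7/26) → index 3
j=3: u_3=7/20 ∈ [7/26, 21/52) → index 4
j=4: u_4=97/220 ∈ [21/52, 25/52) → index 5
j=5: u_5=117/220 ∈ [25/52, 33/52) → index 6
j=6: u_6=137/220 ∈ [25/52, 33/52) → index 6
j=7: u_7=157/220 ∈ [33/52, 41/52) → index 7
j=8: u_8=177/220 ∈ [41/52, 11/13) → index 8
j=9: u_9=197/220 ∈ [11/13, 12/13) → index 9
j=10: u_10=217/220 ∈ [12/13, 1) → index 10

2 3 3 4 5 6 6 7 8 9 10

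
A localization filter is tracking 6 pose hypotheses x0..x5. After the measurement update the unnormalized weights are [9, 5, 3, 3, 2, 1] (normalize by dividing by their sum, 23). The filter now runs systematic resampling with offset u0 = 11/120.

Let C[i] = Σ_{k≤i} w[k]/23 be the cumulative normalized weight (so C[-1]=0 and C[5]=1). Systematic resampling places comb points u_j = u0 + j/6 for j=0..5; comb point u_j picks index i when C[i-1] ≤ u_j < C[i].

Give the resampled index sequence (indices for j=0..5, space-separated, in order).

0 0 1 1 3 4

C = [9/23, 14/23, 17/23, 20/23, 22/23, 1]
j=0: u_0=11/120 ∈ [0, 9/23) → index 0
j=1: u_1=31/120 ∈ [0, 9/23) → index 0
j=2: u_2=17/40 ∈ [9/23, 14/23) → index 1
j=3: u_3=71/120 ∈ [9/23, 14/23) → index 1
j=4: u_4=91/120 ∈ [17/23, 20/23) → index 3
j=5: u_5=37/40 ∈ [20/23, 22/23) → index 4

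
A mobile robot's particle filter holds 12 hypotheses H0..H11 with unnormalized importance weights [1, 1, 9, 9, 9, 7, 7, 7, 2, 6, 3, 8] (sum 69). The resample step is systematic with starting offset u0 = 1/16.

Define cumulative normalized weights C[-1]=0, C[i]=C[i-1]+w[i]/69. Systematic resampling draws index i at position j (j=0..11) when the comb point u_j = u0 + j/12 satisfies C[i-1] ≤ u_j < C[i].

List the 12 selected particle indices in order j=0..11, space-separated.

C = [1/69, 2/69, 11/69, 20/69, 29/69, 12/23, 43/69, 50/69, 52/69, 58/69, 61/69, 1]
j=0: u_0=1/16 ∈ [2/69, 11/69) → index 2
j=1: u_1=7/48 ∈ [2/69, 11/69) → index 2
j=2: u_2=11/48 ∈ [11/69, 20/69) → index 3
j=3: u_3=5/16 ∈ [20/69, 29/69) → index 4
j=4: u_4=19/48 ∈ [20/69, 29/69) → index 4
j=5: u_5=23/48 ∈ [29/69, 12/23) → index 5
j=6: u_6=9/16 ∈ [12/23, 43/69) → index 6
j=7: u_7=31/48 ∈ [43/69, 50/69) → index 7
j=8: u_8=35/48 ∈ [50/69, 52/69) → index 8
j=9: u_9=13/16 ∈ [52/69, 58/69) → index 9
j=10: u_10=43/48 ∈ [61/69, 1) → index 11
j=11: u_11=47/48 ∈ [61/69, 1) → index 11

2 2 3 4 4 5 6 7 8 9 11 11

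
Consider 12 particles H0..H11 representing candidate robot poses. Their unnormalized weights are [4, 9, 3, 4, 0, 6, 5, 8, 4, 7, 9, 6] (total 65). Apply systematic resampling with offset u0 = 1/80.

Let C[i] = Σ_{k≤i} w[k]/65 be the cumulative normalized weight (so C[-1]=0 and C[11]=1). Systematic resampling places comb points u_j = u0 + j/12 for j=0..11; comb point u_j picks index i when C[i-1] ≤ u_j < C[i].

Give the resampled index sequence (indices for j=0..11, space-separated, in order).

0 1 1 3 5 6 7 7 9 9 10 11

C = [4/65, 1/5, 16/65, 4/13, 4/13, 2/5, 31/65, 3/5, 43/65, 10/13, 59/65, 1]
j=0: u_0=1/80 ∈ [0, 4/65) → index 0
j=1: u_1=23/240 ∈ [4/65, 1/5) → index 1
j=2: u_2=43/240 ∈ [4/65, 1/5) → index 1
j=3: u_3=21/80 ∈ [16/65, 4/13) → index 3
j=4: u_4=83/240 ∈ [4/13, 2/5) → index 5
j=5: u_5=103/240 ∈ [2/5, 31/65) → index 6
j=6: u_6=41/80 ∈ [31/65, 3/5) → index 7
j=7: u_7=143/240 ∈ [31/65, 3/5) → index 7
j=8: u_8=163/240 ∈ [43/65, 10/13) → index 9
j=9: u_9=61/80 ∈ [43/65, 10/13) → index 9
j=10: u_10=203/240 ∈ [10/13, 59/65) → index 10
j=11: u_11=223/240 ∈ [59/65, 1) → index 11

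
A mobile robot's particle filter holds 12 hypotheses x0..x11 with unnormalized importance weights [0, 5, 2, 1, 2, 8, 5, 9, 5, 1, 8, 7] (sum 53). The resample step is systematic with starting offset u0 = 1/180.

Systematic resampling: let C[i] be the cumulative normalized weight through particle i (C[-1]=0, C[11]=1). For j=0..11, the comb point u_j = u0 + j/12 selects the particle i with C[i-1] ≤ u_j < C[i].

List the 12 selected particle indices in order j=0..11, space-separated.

C = [0, 5/53, 7/53, 8/53, 10/53, 18/53, 23/53, 32/53, 37/53, 38/53, 46/53, 1]
j=0: u_0=1/180 ∈ [0, 5/53) → index 1
j=1: u_1=4/45 ∈ [0, 5/53) → index 1
j=2: u_2=31/180 ∈ [8/53, 10/53) → index 4
j=3: u_3=23/90 ∈ [10/53, 18/53) → index 5
j=4: u_4=61/180 ∈ [10/53, 18/53) → index 5
j=5: u_5=19/45 ∈ [18/53, 23/53) → index 6
j=6: u_6=91/180 ∈ [23/53, 32/53) → index 7
j=7: u_7=53/90 ∈ [23/53, 32/53) → index 7
j=8: u_8=121/180 ∈ [32/53, 37/53) → index 8
j=9: u_9=34/45 ∈ [38/53, 46/53) → index 10
j=10: u_10=151/180 ∈ [38/53, 46/53) → index 10
j=11: u_11=83/90 ∈ [46/53, 1) → index 11

1 1 4 5 5 6 7 7 8 10 10 11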